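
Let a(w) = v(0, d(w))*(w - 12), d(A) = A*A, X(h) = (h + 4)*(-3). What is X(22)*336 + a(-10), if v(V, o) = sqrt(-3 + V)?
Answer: -26208 - 22*I*sqrt(3) ≈ -26208.0 - 38.105*I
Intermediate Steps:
X(h) = -12 - 3*h (X(h) = (4 + h)*(-3) = -12 - 3*h)
d(A) = A**2
a(w) = I*sqrt(3)*(-12 + w) (a(w) = sqrt(-3 + 0)*(w - 12) = sqrt(-3)*(-12 + w) = (I*sqrt(3))*(-12 + w) = I*sqrt(3)*(-12 + w))
X(22)*336 + a(-10) = (-12 - 3*22)*336 + I*sqrt(3)*(-12 - 10) = (-12 - 66)*336 + I*sqrt(3)*(-22) = -78*336 - 22*I*sqrt(3) = -26208 - 22*I*sqrt(3)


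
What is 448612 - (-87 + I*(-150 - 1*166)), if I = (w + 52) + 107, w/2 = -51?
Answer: 466711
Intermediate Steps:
w = -102 (w = 2*(-51) = -102)
I = 57 (I = (-102 + 52) + 107 = -50 + 107 = 57)
448612 - (-87 + I*(-150 - 1*166)) = 448612 - (-87 + 57*(-150 - 1*166)) = 448612 - (-87 + 57*(-150 - 166)) = 448612 - (-87 + 57*(-316)) = 448612 - (-87 - 18012) = 448612 - 1*(-18099) = 448612 + 18099 = 466711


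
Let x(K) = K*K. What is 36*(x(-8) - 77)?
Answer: -468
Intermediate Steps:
x(K) = K²
36*(x(-8) - 77) = 36*((-8)² - 77) = 36*(64 - 77) = 36*(-13) = -468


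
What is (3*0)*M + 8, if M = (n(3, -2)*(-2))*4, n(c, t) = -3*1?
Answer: 8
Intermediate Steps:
n(c, t) = -3
M = 24 (M = -3*(-2)*4 = 6*4 = 24)
(3*0)*M + 8 = (3*0)*24 + 8 = 0*24 + 8 = 0 + 8 = 8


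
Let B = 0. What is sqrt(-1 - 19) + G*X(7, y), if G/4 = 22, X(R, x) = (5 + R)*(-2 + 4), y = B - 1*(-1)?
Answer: 2112 + 2*I*sqrt(5) ≈ 2112.0 + 4.4721*I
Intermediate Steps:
y = 1 (y = 0 - 1*(-1) = 0 + 1 = 1)
X(R, x) = 10 + 2*R (X(R, x) = (5 + R)*2 = 10 + 2*R)
G = 88 (G = 4*22 = 88)
sqrt(-1 - 19) + G*X(7, y) = sqrt(-1 - 19) + 88*(10 + 2*7) = sqrt(-20) + 88*(10 + 14) = 2*I*sqrt(5) + 88*24 = 2*I*sqrt(5) + 2112 = 2112 + 2*I*sqrt(5)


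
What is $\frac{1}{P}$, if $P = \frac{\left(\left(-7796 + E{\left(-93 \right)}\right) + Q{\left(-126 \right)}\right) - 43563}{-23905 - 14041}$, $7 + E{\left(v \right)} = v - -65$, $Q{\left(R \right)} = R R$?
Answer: $\frac{18973}{17759} \approx 1.0684$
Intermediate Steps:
$Q{\left(R \right)} = R^{2}$
$E{\left(v \right)} = 58 + v$ ($E{\left(v \right)} = -7 + \left(v - -65\right) = -7 + \left(v + 65\right) = -7 + \left(65 + v\right) = 58 + v$)
$P = \frac{17759}{18973}$ ($P = \frac{\left(\left(-7796 + \left(58 - 93\right)\right) + \left(-126\right)^{2}\right) - 43563}{-23905 - 14041} = \frac{\left(\left(-7796 - 35\right) + 15876\right) - 43563}{-37946} = \left(\left(-7831 + 15876\right) - 43563\right) \left(- \frac{1}{37946}\right) = \left(8045 - 43563\right) \left(- \frac{1}{37946}\right) = \left(-35518\right) \left(- \frac{1}{37946}\right) = \frac{17759}{18973} \approx 0.93601$)
$\frac{1}{P} = \frac{1}{\frac{17759}{18973}} = \frac{18973}{17759}$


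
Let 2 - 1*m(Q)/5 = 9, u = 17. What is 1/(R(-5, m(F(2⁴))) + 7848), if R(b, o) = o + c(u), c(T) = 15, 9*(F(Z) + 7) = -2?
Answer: 1/7828 ≈ 0.00012775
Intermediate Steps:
F(Z) = -65/9 (F(Z) = -7 + (⅑)*(-2) = -7 - 2/9 = -65/9)
m(Q) = -35 (m(Q) = 10 - 5*9 = 10 - 45 = -35)
R(b, o) = 15 + o (R(b, o) = o + 15 = 15 + o)
1/(R(-5, m(F(2⁴))) + 7848) = 1/((15 - 35) + 7848) = 1/(-20 + 7848) = 1/7828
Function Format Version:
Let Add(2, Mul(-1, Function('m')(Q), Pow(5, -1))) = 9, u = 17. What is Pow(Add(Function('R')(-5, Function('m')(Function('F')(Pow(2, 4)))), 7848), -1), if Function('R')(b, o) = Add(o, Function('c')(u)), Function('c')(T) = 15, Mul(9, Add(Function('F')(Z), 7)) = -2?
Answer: Rational(1, 7828) ≈ 0.00012775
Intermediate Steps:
Function('F')(Z) = Rational(-65, 9) (Function('F')(Z) = Add(-7, Mul(Rational(1, 9), -2)) = Add(-7, Rational(-2, 9)) = Rational(-65, 9))
Function('m')(Q) = -35 (Function('m')(Q) = Add(10, Mul(-5, 9)) = Add(10, -45) = -35)
Function('R')(b, o) = Add(15, o) (Function('R')(b, o) = Add(o, 15) = Add(15, o))
Pow(Add(Function('R')(-5, Function('m')(Function('F')(Pow(2, 4)))), 7848), -1) = Pow(Add(Add(15, -35), 7848), -1) = Pow(Add(-20, 7848), -1) = Pow(7828, -1) = Rational(1, 7828)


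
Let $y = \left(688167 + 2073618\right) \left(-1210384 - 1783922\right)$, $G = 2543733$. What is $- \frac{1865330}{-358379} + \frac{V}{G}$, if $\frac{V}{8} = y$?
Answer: $- \frac{2634365262463696870}{101291165423} \approx -2.6008 \cdot 10^{7}$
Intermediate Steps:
$y = -8269629396210$ ($y = 2761785 \left(-2994306\right) = -8269629396210$)
$V = -66157035169680$ ($V = 8 \left(-8269629396210\right) = -66157035169680$)
$- \frac{1865330}{-358379} + \frac{V}{G} = - \frac{1865330}{-358379} - \frac{66157035169680}{2543733} = \left(-1865330\right) \left(- \frac{1}{358379}\right) - \frac{7350781685520}{282637} = \frac{1865330}{358379} - \frac{7350781685520}{282637} = - \frac{2634365262463696870}{101291165423}$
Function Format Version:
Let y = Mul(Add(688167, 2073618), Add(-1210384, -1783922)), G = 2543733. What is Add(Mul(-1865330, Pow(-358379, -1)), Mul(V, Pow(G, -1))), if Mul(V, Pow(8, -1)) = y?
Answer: Rational(-2634365262463696870, 101291165423) ≈ -2.6008e+7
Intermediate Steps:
y = -8269629396210 (y = Mul(2761785, -2994306) = -8269629396210)
V = -66157035169680 (V = Mul(8, -8269629396210) = -66157035169680)
Add(Mul(-1865330, Pow(-358379, -1)), Mul(V, Pow(G, -1))) = Add(Mul(-1865330, Pow(-358379, -1)), Mul(-66157035169680, Pow(2543733, -1))) = Add(Mul(-1865330, Rational(-1, 358379)), Mul(-66157035169680, Rational(1, 2543733))) = Add(Rational(1865330, 358379), Rational(-7350781685520, 282637)) = Rational(-2634365262463696870, 101291165423)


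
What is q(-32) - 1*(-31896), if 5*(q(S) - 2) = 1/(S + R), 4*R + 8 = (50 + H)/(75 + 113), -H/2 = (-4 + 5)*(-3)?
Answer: 508613516/15945 ≈ 31898.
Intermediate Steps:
H = 6 (H = -2*(-4 + 5)*(-3) = -2*(-3) = 6)
R = -181/94 (R = -2 + ((50 + 6)/(75 + 113))/4 = -2 + (56/188)/4 = -2 + (56*(1/188))/4 = -2 + (¼)*(14/47) = -2 + 7/94 = -181/94 ≈ -1.9255)
q(S) = 2 + 1/(5*(-181/94 + S)) (q(S) = 2 + 1/(5*(S - 181/94)) = 2 + 1/(5*(-181/94 + S)))
q(-32) - 1*(-31896) = 4*(-429 + 235*(-32))/(5*(-181 + 94*(-32))) - 1*(-31896) = 4*(-429 - 7520)/(5*(-181 - 3008)) + 31896 = (⅘)*(-7949)/(-3189) + 31896 = (⅘)*(-1/3189)*(-7949) + 31896 = 31796/15945 + 31896 = 508613516/15945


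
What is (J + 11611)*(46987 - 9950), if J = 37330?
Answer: 1812627817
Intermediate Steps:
(J + 11611)*(46987 - 9950) = (37330 + 11611)*(46987 - 9950) = 48941*37037 = 1812627817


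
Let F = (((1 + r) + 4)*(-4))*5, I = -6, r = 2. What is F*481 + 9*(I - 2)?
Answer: -67412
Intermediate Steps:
F = -140 (F = (((1 + 2) + 4)*(-4))*5 = ((3 + 4)*(-4))*5 = (7*(-4))*5 = -28*5 = -140)
F*481 + 9*(I - 2) = -140*481 + 9*(-6 - 2) = -67340 + 9*(-8) = -67340 - 72 = -67412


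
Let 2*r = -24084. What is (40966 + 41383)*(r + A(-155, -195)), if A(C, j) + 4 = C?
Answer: -1004740149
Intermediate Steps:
r = -12042 (r = (½)*(-24084) = -12042)
A(C, j) = -4 + C
(40966 + 41383)*(r + A(-155, -195)) = (40966 + 41383)*(-12042 + (-4 - 155)) = 82349*(-12042 - 159) = 82349*(-12201) = -1004740149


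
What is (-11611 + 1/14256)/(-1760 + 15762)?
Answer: -165526415/199612512 ≈ -0.82924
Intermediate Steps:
(-11611 + 1/14256)/(-1760 + 15762) = (-11611 + 1/14256)/14002 = -165526415/14256*1/14002 = -165526415/199612512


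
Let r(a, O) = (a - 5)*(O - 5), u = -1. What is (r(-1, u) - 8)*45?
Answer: 1260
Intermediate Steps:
r(a, O) = (-5 + O)*(-5 + a) (r(a, O) = (-5 + a)*(-5 + O) = (-5 + O)*(-5 + a))
(r(-1, u) - 8)*45 = ((25 - 5*(-1) - 5*(-1) - 1*(-1)) - 8)*45 = ((25 + 5 + 5 + 1) - 8)*45 = (36 - 8)*45 = 28*45 = 1260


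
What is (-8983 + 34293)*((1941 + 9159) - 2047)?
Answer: 229131430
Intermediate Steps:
(-8983 + 34293)*((1941 + 9159) - 2047) = 25310*(11100 - 2047) = 25310*9053 = 229131430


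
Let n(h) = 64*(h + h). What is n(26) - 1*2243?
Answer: 1085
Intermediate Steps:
n(h) = 128*h (n(h) = 64*(2*h) = 128*h)
n(26) - 1*2243 = 128*26 - 1*2243 = 3328 - 2243 = 1085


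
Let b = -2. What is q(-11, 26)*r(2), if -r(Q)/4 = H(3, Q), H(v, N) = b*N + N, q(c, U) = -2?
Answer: -16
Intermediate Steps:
H(v, N) = -N (H(v, N) = -2*N + N = -N)
r(Q) = 4*Q (r(Q) = -(-4)*Q = 4*Q)
q(-11, 26)*r(2) = -8*2 = -2*8 = -16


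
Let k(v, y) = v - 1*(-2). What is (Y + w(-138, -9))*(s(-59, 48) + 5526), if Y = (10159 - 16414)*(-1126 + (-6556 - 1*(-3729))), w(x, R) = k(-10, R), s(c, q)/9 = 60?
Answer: 149987958462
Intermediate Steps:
k(v, y) = 2 + v (k(v, y) = v + 2 = 2 + v)
s(c, q) = 540 (s(c, q) = 9*60 = 540)
w(x, R) = -8 (w(x, R) = 2 - 10 = -8)
Y = 24726015 (Y = -6255*(-1126 + (-6556 + 3729)) = -6255*(-1126 - 2827) = -6255*(-3953) = 24726015)
(Y + w(-138, -9))*(s(-59, 48) + 5526) = (24726015 - 8)*(540 + 5526) = 24726007*6066 = 149987958462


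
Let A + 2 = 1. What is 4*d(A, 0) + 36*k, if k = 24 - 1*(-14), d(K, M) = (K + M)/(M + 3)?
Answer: 4100/3 ≈ 1366.7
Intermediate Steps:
A = -1 (A = -2 + 1 = -1)
d(K, M) = (K + M)/(3 + M)
k = 38 (k = 24 + 14 = 38)
4*d(A, 0) + 36*k = 4*((-1 + 0)/(3 + 0)) + 36*38 = 4*(-1/3) + 1368 = 4*((⅓)*(-1)) + 1368 = 4*(-⅓) + 1368 = -4/3 + 1368 = 4100/3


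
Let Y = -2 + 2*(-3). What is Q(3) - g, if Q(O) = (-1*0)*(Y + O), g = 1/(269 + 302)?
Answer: -1/571 ≈ -0.0017513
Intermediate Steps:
g = 1/571 ≈ 0.0017513
Y = -8 (Y = -2 - 6 = -8)
Q(O) = 0 (Q(O) = (-1*0)*(-8 + O) = 0*(-8 + O) = 0)
Q(3) - g = 0 - 1*1/571 = 0 - 1/571 = -1/571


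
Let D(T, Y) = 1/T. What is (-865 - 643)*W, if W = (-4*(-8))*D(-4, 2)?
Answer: 12064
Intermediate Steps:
W = -8 (W = -4*(-8)/(-4) = 32*(-¼) = -8)
(-865 - 643)*W = (-865 - 643)*(-8) = -1508*(-8) = 12064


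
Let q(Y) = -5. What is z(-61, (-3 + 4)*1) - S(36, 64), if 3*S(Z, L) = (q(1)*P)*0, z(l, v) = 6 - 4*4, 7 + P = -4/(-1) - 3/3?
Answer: -10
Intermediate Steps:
P = -4 (P = -7 + (-4/(-1) - 3/3) = -7 + (-4*(-1) - 3*1/3) = -7 + (4 - 1) = -7 + 3 = -4)
z(l, v) = -10 (z(l, v) = 6 - 16 = -10)
S(Z, L) = 0 (S(Z, L) = (-5*(-4)*0)/3 = (20*0)/3 = (1/3)*0 = 0)
z(-61, (-3 + 4)*1) - S(36, 64) = -10 - 1*0 = -10 + 0 = -10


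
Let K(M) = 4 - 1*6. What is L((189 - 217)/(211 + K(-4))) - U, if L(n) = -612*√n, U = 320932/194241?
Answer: -320932/194241 - 1224*I*√1463/209 ≈ -1.6522 - 224.0*I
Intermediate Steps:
K(M) = -2 (K(M) = 4 - 6 = -2)
U = 320932/194241 (U = 320932*(1/194241) = 320932/194241 ≈ 1.6522)
L((189 - 217)/(211 + K(-4))) - U = -612*√(189 - 217)/√(211 - 2) - 1*320932/194241 = -612*2*I*√1463/209 - 320932/194241 = -1224*I*√1463/209 - 320932/194241 = -320932/194241 - 1224*I*√1463/209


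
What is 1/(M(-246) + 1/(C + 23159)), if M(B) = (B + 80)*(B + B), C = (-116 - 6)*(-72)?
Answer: 31943/2608848697 ≈ 1.2244e-5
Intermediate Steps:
C = 8784 (C = -122*(-72) = 8784)
M(B) = 2*B*(80 + B) (M(B) = (80 + B)*(2*B) = 2*B*(80 + B))
1/(M(-246) + 1/(C + 23159)) = 1/(2*(-246)*(80 - 246) + 1/(8784 + 23159)) = 1/(2*(-246)*(-166) + 1/31943) = 1/(81672 + 1/31943) = 1/(2608848697/31943) = 31943/2608848697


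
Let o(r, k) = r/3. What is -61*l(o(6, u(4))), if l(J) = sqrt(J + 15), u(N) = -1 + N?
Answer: -61*sqrt(17) ≈ -251.51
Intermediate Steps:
o(r, k) = r/3 (o(r, k) = r*(1/3) = r/3)
l(J) = sqrt(15 + J)
-61*l(o(6, u(4))) = -61*sqrt(15 + (1/3)*6) = -61*sqrt(15 + 2) = -61*sqrt(17)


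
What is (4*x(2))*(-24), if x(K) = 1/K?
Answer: -48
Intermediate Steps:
(4*x(2))*(-24) = (4/2)*(-24) = (4*(½))*(-24) = 2*(-24) = -48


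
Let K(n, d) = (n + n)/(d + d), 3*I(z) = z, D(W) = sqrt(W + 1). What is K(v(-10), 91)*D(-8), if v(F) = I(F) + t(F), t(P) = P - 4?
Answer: -4*I*sqrt(7)/21 ≈ -0.50395*I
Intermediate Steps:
D(W) = sqrt(1 + W)
I(z) = z/3
t(P) = -4 + P
v(F) = -4 + 4*F/3 (v(F) = F/3 + (-4 + F) = -4 + 4*F/3)
K(n, d) = n/d (K(n, d) = (2*n)/((2*d)) = (2*n)*(1/(2*d)) = n/d)
K(v(-10), 91)*D(-8) = ((-4 + (4/3)*(-10))/91)*sqrt(1 - 8) = ((-4 - 40/3)*(1/91))*sqrt(-7) = (-52/3*1/91)*(I*sqrt(7)) = -4*I*sqrt(7)/21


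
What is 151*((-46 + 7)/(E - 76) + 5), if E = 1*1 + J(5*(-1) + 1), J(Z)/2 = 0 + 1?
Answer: 61004/73 ≈ 835.67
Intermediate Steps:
J(Z) = 2 (J(Z) = 2*(0 + 1) = 2*1 = 2)
E = 3 (E = 1*1 + 2 = 1 + 2 = 3)
151*((-46 + 7)/(E - 76) + 5) = 151*((-46 + 7)/(3 - 76) + 5) = 151*(-39/(-73) + 5) = 151*(-39*(-1/73) + 5) = 151*(39/73 + 5) = 151*(404/73) = 61004/73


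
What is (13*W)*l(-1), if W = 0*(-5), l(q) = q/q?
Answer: 0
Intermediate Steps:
l(q) = 1
W = 0
(13*W)*l(-1) = (13*0)*1 = 0*1 = 0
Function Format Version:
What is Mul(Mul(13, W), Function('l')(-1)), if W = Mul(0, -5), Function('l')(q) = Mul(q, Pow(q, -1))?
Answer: 0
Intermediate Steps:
Function('l')(q) = 1
W = 0
Mul(Mul(13, W), Function('l')(-1)) = Mul(Mul(13, 0), 1) = Mul(0, 1) = 0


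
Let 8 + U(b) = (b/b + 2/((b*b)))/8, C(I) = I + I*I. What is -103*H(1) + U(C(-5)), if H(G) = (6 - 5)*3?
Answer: -506999/1600 ≈ -316.87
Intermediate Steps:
C(I) = I + I**2
U(b) = -63/8 + 1/(4*b**2) (U(b) = -8 + (b/b + 2/((b*b)))/8 = -8 + (1 + 2/(b**2))*(1/8) = -8 + (1 + 2/b**2)*(1/8) = -8 + (1/8 + 1/(4*b**2)) = -63/8 + 1/(4*b**2))
H(G) = 3 (H(G) = 1*3 = 3)
-103*H(1) + U(C(-5)) = -103*3 + (-63/8 + 1/(4*(-5*(1 - 5))**2)) = -309 + (-63/8 + 1/(4*(-5*(-4))**2)) = -309 + (-63/8 + (1/4)/20**2) = -309 + (-63/8 + (1/4)*(1/400)) = -309 + (-63/8 + 1/1600) = -309 - 12599/1600 = -506999/1600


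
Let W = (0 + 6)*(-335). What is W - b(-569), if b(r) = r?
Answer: -1441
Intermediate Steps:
W = -2010 (W = 6*(-335) = -2010)
W - b(-569) = -2010 - 1*(-569) = -2010 + 569 = -1441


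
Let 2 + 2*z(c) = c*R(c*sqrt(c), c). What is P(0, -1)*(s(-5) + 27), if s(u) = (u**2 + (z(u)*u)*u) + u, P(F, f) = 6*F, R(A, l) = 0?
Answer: 0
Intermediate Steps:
z(c) = -1 (z(c) = -1 + (c*0)/2 = -1 + (1/2)*0 = -1 + 0 = -1)
s(u) = u (s(u) = (u**2 + (-u)*u) + u = (u**2 - u**2) + u = 0 + u = u)
P(0, -1)*(s(-5) + 27) = (6*0)*(-5 + 27) = 0*22 = 0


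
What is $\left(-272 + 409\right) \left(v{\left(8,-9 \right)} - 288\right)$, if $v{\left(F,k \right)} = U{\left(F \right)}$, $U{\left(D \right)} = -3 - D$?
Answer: $-40963$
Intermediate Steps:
$v{\left(F,k \right)} = -3 - F$
$\left(-272 + 409\right) \left(v{\left(8,-9 \right)} - 288\right) = \left(-272 + 409\right) \left(\left(-3 - 8\right) - 288\right) = 137 \left(\left(-3 - 8\right) - 288\right) = 137 \left(-11 - 288\right) = 137 \left(-299\right) = -40963$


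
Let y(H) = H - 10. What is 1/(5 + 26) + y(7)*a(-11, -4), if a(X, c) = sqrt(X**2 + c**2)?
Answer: 1/31 - 3*sqrt(137) ≈ -35.082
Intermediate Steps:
y(H) = -10 + H
1/(5 + 26) + y(7)*a(-11, -4) = 1/(5 + 26) + (-10 + 7)*sqrt((-11)**2 + (-4)**2) = 1/31 - 3*sqrt(121 + 16) = 1/31 - 3*sqrt(137)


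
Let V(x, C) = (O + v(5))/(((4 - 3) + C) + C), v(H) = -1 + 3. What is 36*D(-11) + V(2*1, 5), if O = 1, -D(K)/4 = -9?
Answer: 14259/11 ≈ 1296.3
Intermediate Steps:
D(K) = 36 (D(K) = -4*(-9) = 36)
v(H) = 2
V(x, C) = 3/(1 + 2*C) (V(x, C) = (1 + 2)/(((4 - 3) + C) + C) = 3/((1 + C) + C) = 3/(1 + 2*C))
36*D(-11) + V(2*1, 5) = 36*36 + 3/(1 + 2*5) = 1296 + 3/(1 + 10) = 1296 + 3/11 = 14259/11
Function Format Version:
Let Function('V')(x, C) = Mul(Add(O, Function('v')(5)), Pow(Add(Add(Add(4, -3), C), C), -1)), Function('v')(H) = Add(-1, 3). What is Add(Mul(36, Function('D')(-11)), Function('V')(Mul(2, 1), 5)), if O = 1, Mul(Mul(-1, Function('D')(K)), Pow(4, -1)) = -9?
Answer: Rational(14259, 11) ≈ 1296.3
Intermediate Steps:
Function('D')(K) = 36 (Function('D')(K) = Mul(-4, -9) = 36)
Function('v')(H) = 2
Function('V')(x, C) = Mul(3, Pow(Add(1, Mul(2, C)), -1)) (Function('V')(x, C) = Mul(Add(1, 2), Pow(Add(Add(Add(4, -3), C), C), -1)) = Mul(3, Pow(Add(Add(1, C), C), -1)) = Mul(3, Pow(Add(1, Mul(2, C)), -1)))
Add(Mul(36, Function('D')(-11)), Function('V')(Mul(2, 1), 5)) = Add(Mul(36, 36), Mul(3, Pow(Add(1, Mul(2, 5)), -1))) = Add(1296, Mul(3, Pow(Add(1, 10), -1))) = Add(1296, Mul(3, Pow(11, -1))) = Add(1296, Mul(3, Rational(1, 11))) = Add(1296, Rational(3, 11)) = Rational(14259, 11)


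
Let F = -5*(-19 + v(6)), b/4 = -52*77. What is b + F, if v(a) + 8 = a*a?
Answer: -16061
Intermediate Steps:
v(a) = -8 + a**2 (v(a) = -8 + a*a = -8 + a**2)
b = -16016 (b = 4*(-52*77) = 4*(-4004) = -16016)
F = -45 (F = -5*(-19 + (-8 + 6**2)) = -5*(-19 + (-8 + 36)) = -5*(-19 + 28) = -5*9 = -45)
b + F = -16016 - 45 = -16061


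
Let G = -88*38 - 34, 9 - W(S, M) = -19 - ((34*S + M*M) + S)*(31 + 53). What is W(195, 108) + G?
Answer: 1549726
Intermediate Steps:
W(S, M) = 28 + 84*M² + 2940*S (W(S, M) = 9 - (-19 - ((34*S + M*M) + S)*(31 + 53)) = 9 - (-19 - ((34*S + M²) + S)*84) = 9 - (-19 - ((M² + 34*S) + S)*84) = 9 - (-19 - (M² + 35*S)*84) = 9 - (-19 - (84*M² + 2940*S)) = 9 - (-19 + (-2940*S - 84*M²)) = 9 - (-19 - 2940*S - 84*M²) = 9 + (19 + 84*M² + 2940*S) = 28 + 84*M² + 2940*S)
G = -3378 (G = -3344 - 34 = -3378)
W(195, 108) + G = (28 + 84*108² + 2940*195) - 3378 = (28 + 84*11664 + 573300) - 3378 = (28 + 979776 + 573300) - 3378 = 1553104 - 3378 = 1549726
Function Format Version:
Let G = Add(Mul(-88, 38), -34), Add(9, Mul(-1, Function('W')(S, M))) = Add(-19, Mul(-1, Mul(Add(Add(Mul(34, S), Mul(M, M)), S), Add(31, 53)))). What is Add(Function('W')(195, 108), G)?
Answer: 1549726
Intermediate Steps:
Function('W')(S, M) = Add(28, Mul(84, Pow(M, 2)), Mul(2940, S)) (Function('W')(S, M) = Add(9, Mul(-1, Add(-19, Mul(-1, Mul(Add(Add(Mul(34, S), Mul(M, M)), S), Add(31, 53)))))) = Add(9, Mul(-1, Add(-19, Mul(-1, Mul(Add(Add(Mul(34, S), Pow(M, 2)), S), 84))))) = Add(9, Mul(-1, Add(-19, Mul(-1, Mul(Add(Add(Pow(M, 2), Mul(34, S)), S), 84))))) = Add(9, Mul(-1, Add(-19, Mul(-1, Mul(Add(Pow(M, 2), Mul(35, S)), 84))))) = Add(9, Mul(-1, Add(-19, Mul(-1, Add(Mul(84, Pow(M, 2)), Mul(2940, S)))))) = Add(9, Mul(-1, Add(-19, Add(Mul(-2940, S), Mul(-84, Pow(M, 2)))))) = Add(9, Mul(-1, Add(-19, Mul(-2940, S), Mul(-84, Pow(M, 2))))) = Add(9, Add(19, Mul(84, Pow(M, 2)), Mul(2940, S))) = Add(28, Mul(84, Pow(M, 2)), Mul(2940, S)))
G = -3378 (G = Add(-3344, -34) = -3378)
Add(Function('W')(195, 108), G) = Add(Add(28, Mul(84, Pow(108, 2)), Mul(2940, 195)), -3378) = Add(Add(28, Mul(84, 11664), 573300), -3378) = Add(Add(28, 979776, 573300), -3378) = Add(1553104, -3378) = 1549726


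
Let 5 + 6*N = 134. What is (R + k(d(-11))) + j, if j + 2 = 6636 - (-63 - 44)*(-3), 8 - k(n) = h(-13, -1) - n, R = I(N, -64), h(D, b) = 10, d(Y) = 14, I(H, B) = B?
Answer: 6261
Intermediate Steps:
N = 43/2 (N = -5/6 + (1/6)*134 = -5/6 + 67/3 = 43/2 ≈ 21.500)
R = -64
k(n) = -2 + n (k(n) = 8 - (10 - n) = 8 + (-10 + n) = -2 + n)
j = 6313 (j = -2 + (6636 - (-63 - 44)*(-3)) = -2 + (6636 - (-107)*(-3)) = -2 + (6636 - 1*321) = -2 + (6636 - 321) = -2 + 6315 = 6313)
(R + k(d(-11))) + j = (-64 + (-2 + 14)) + 6313 = (-64 + 12) + 6313 = -52 + 6313 = 6261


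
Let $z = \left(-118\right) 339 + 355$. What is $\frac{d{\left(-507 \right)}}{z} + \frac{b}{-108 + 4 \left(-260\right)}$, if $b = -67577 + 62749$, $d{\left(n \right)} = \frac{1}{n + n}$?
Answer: $\frac{1183509373}{281414406} \approx 4.2056$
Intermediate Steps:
$d{\left(n \right)} = \frac{1}{2 n}$
$b = -4828$
$z = -39647$ ($z = -40002 + 355 = -39647$)
$\frac{d{\left(-507 \right)}}{z} + \frac{b}{-108 + 4 \left(-260\right)} = \frac{\frac{1}{2} \frac{1}{-507}}{-39647} - \frac{4828}{-108 + 4 \left(-260\right)} = \frac{1}{2} \left(- \frac{1}{507}\right) \left(- \frac{1}{39647}\right) - \frac{4828}{-108 - 1040} = \left(- \frac{1}{1014}\right) \left(- \frac{1}{39647}\right) - \frac{4828}{-1148} = \frac{1}{40202058} - - \frac{1207}{287} = \frac{1}{40202058} + \frac{1207}{287} = \frac{1183509373}{281414406}$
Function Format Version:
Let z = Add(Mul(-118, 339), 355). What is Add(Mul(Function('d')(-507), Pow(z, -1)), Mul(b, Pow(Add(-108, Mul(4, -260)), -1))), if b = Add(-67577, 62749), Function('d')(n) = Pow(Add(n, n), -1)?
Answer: Rational(1183509373, 281414406) ≈ 4.2056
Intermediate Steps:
Function('d')(n) = Mul(Rational(1, 2), Pow(n, -1)) (Function('d')(n) = Pow(Mul(2, n), -1) = Mul(Rational(1, 2), Pow(n, -1)))
b = -4828
z = -39647 (z = Add(-40002, 355) = -39647)
Add(Mul(Function('d')(-507), Pow(z, -1)), Mul(b, Pow(Add(-108, Mul(4, -260)), -1))) = Add(Mul(Mul(Rational(1, 2), Pow(-507, -1)), Pow(-39647, -1)), Mul(-4828, Pow(Add(-108, Mul(4, -260)), -1))) = Add(Mul(Mul(Rational(1, 2), Rational(-1, 507)), Rational(-1, 39647)), Mul(-4828, Pow(Add(-108, -1040), -1))) = Add(Mul(Rational(-1, 1014), Rational(-1, 39647)), Mul(-4828, Pow(-1148, -1))) = Add(Rational(1, 40202058), Mul(-4828, Rational(-1, 1148))) = Add(Rational(1, 40202058), Rational(1207, 287)) = Rational(1183509373, 281414406)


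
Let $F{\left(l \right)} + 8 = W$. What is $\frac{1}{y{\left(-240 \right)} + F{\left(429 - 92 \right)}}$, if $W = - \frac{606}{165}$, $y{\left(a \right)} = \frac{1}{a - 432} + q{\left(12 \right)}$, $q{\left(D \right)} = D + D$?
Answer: $\frac{36960}{455561} \approx 0.081131$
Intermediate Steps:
$q{\left(D \right)} = 2 D$
$y{\left(a \right)} = 24 + \frac{1}{-432 + a}$ ($y{\left(a \right)} = \frac{1}{a - 432} + 2 \cdot 12 = \frac{1}{-432 + a} + 24 = 24 + \frac{1}{-432 + a}$)
$W = - \frac{202}{55}$ ($W = \left(-606\right) \frac{1}{165} = - \frac{202}{55} \approx -3.6727$)
$F{\left(l \right)} = - \frac{642}{55}$ ($F{\left(l \right)} = -8 - \frac{202}{55} = - \frac{642}{55}$)
$\frac{1}{y{\left(-240 \right)} + F{\left(429 - 92 \right)}} = \frac{1}{\frac{-10367 + 24 \left(-240\right)}{-432 - 240} - \frac{642}{55}} = \frac{1}{\frac{-10367 - 5760}{-672} - \frac{642}{55}} = \frac{1}{\left(- \frac{1}{672}\right) \left(-16127\right) - \frac{642}{55}} = \frac{1}{\frac{16127}{672} - \frac{642}{55}} = \frac{1}{\frac{455561}{36960}} = \frac{36960}{455561}$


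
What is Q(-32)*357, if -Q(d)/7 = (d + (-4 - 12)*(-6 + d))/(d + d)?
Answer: 22491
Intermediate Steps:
Q(d) = -7*(96 - 15*d)/(2*d) (Q(d) = -7*(d + (-4 - 12)*(-6 + d))/(d + d) = -7*(d - 16*(-6 + d))/(2*d) = -7*(d + (96 - 16*d))*1/(2*d) = -7*(96 - 15*d)*1/(2*d) = -7*(96 - 15*d)/(2*d))
Q(-32)*357 = (105/2 - 336/(-32))*357 = (105/2 - 336*(-1/32))*357 = (105/2 + 21/2)*357 = 63*357 = 22491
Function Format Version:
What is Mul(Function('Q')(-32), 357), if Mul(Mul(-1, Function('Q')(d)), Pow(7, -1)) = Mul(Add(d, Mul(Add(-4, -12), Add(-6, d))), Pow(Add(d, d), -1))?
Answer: 22491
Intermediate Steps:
Function('Q')(d) = Mul(Rational(-7, 2), Pow(d, -1), Add(96, Mul(-15, d))) (Function('Q')(d) = Mul(-7, Mul(Add(d, Mul(Add(-4, -12), Add(-6, d))), Pow(Add(d, d), -1))) = Mul(-7, Mul(Add(d, Mul(-16, Add(-6, d))), Pow(Mul(2, d), -1))) = Mul(-7, Mul(Add(d, Add(96, Mul(-16, d))), Mul(Rational(1, 2), Pow(d, -1)))) = Mul(-7, Mul(Add(96, Mul(-15, d)), Mul(Rational(1, 2), Pow(d, -1)))) = Mul(-7, Mul(Rational(1, 2), Pow(d, -1), Add(96, Mul(-15, d)))) = Mul(Rational(-7, 2), Pow(d, -1), Add(96, Mul(-15, d))))
Mul(Function('Q')(-32), 357) = Mul(Add(Rational(105, 2), Mul(-336, Pow(-32, -1))), 357) = Mul(Add(Rational(105, 2), Mul(-336, Rational(-1, 32))), 357) = Mul(Add(Rational(105, 2), Rational(21, 2)), 357) = Mul(63, 357) = 22491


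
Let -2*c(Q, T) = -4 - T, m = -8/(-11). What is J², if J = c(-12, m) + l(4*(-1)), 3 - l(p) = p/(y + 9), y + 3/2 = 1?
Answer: 1190281/34969 ≈ 34.038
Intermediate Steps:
m = 8/11 (m = -8*(-1/11) = 8/11 ≈ 0.72727)
y = -½ (y = -3/2 + 1 = -½ ≈ -0.50000)
c(Q, T) = 2 + T/2 (c(Q, T) = -(-4 - T)/2 = 2 + T/2)
l(p) = 3 - 2*p/17 (l(p) = 3 - p/(-½ + 9) = 3 - p/17/2 = 3 - 2*p/17)
J = 1091/187 (J = (2 + (½)*(8/11)) + (3 - 8*(-1)/17) = (2 + 4/11) + (3 - 2/17*(-4)) = 26/11 + (3 + 8/17) = 26/11 + 59/17 = 1091/187 ≈ 5.8342)
J² = (1091/187)² = 1190281/34969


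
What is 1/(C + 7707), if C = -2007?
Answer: 1/5700 ≈ 0.00017544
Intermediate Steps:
1/(C + 7707) = 1/(-2007 + 7707) = 1/5700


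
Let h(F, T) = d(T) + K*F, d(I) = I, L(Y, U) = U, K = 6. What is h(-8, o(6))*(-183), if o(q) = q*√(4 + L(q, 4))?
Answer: 8784 - 2196*√2 ≈ 5678.4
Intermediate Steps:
o(q) = 2*q*√2 (o(q) = q*√(4 + 4) = q*√8 = q*(2*√2) = 2*q*√2)
h(F, T) = T + 6*F
h(-8, o(6))*(-183) = (2*6*√2 + 6*(-8))*(-183) = (12*√2 - 48)*(-183) = (-48 + 12*√2)*(-183) = 8784 - 2196*√2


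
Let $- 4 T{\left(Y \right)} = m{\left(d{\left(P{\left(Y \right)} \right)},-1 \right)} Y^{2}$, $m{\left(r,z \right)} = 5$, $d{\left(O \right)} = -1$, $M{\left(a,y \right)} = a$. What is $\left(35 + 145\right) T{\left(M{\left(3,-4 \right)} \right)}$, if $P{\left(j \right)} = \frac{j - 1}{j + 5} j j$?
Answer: $-2025$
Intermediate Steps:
$P{\left(j \right)} = \frac{j^{2} \left(-1 + j\right)}{5 + j}$ ($P{\left(j \right)} = \frac{-1 + j}{5 + j} j j = \frac{j \left(-1 + j\right)}{5 + j} j = \frac{j^{2} \left(-1 + j\right)}{5 + j}$)
$T{\left(Y \right)} = - \frac{5 Y^{2}}{4}$
$\left(35 + 145\right) T{\left(M{\left(3,-4 \right)} \right)} = \left(35 + 145\right) \left(- \frac{5 \cdot 3^{2}}{4}\right) = 180 \left(\left(- \frac{5}{4}\right) 9\right) = 180 \left(- \frac{45}{4}\right) = -2025$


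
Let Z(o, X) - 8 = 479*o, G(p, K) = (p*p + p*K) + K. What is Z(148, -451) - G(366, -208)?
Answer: 13280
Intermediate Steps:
G(p, K) = K + p² + K*p (G(p, K) = (p² + K*p) + K = K + p² + K*p)
Z(o, X) = 8 + 479*o
Z(148, -451) - G(366, -208) = (8 + 479*148) - (-208 + 366² - 208*366) = (8 + 70892) - (-208 + 133956 - 76128) = 70900 - 1*57620 = 70900 - 57620 = 13280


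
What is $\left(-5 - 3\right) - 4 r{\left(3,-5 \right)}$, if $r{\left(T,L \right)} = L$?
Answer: $12$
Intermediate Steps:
$\left(-5 - 3\right) - 4 r{\left(3,-5 \right)} = \left(-5 - 3\right) - -20 = -8 + 20 = 12$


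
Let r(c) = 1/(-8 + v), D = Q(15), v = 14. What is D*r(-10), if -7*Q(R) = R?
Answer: -5/14 ≈ -0.35714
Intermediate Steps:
Q(R) = -R/7
D = -15/7 (D = -⅐*15 = -15/7 ≈ -2.1429)
r(c) = ⅙ (r(c) = 1/(-8 + 14) = 1/6 = ⅙)
D*r(-10) = -15/7*⅙ = -5/14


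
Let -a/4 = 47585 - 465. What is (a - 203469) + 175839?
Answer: -216110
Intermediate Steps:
a = -188480 (a = -4*(47585 - 465) = -4*47120 = -188480)
(a - 203469) + 175839 = (-188480 - 203469) + 175839 = -391949 + 175839 = -216110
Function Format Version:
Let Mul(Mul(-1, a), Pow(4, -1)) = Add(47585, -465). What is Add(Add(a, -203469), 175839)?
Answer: -216110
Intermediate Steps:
a = -188480 (a = Mul(-4, Add(47585, -465)) = Mul(-4, 47120) = -188480)
Add(Add(a, -203469), 175839) = Add(Add(-188480, -203469), 175839) = Add(-391949, 175839) = -216110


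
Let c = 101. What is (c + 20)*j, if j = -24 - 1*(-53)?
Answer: 3509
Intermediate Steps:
j = 29 (j = -24 + 53 = 29)
(c + 20)*j = (101 + 20)*29 = 121*29 = 3509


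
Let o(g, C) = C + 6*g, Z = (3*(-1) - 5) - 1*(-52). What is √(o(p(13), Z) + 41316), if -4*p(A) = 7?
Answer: √165398/2 ≈ 203.35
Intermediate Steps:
p(A) = -7/4 (p(A) = -¼*7 = -7/4)
Z = 44 (Z = (-3 - 5) + 52 = -8 + 52 = 44)
√(o(p(13), Z) + 41316) = √((44 + 6*(-7/4)) + 41316) = √((44 - 21/2) + 41316) = √(67/2 + 41316) = √(82699/2) = √165398/2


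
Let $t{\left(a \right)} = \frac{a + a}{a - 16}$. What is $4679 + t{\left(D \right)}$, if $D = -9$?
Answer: $\frac{116993}{25} \approx 4679.7$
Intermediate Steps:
$t{\left(a \right)} = \frac{2 a}{-16 + a}$
$4679 + t{\left(D \right)} = 4679 + 2 \left(-9\right) \frac{1}{-16 - 9} = 4679 + 2 \left(-9\right) \frac{1}{-25} = 4679 + 2 \left(-9\right) \left(- \frac{1}{25}\right) = 4679 + \frac{18}{25} = \frac{116993}{25}$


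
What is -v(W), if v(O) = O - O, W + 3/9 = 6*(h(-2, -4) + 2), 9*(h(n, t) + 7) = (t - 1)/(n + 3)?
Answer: 0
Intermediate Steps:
h(n, t) = -7 + (-1 + t)/(9*(3 + n)) (h(n, t) = -7 + ((t - 1)/(n + 3))/9 = -7 + ((-1 + t)/(3 + n))/9 = -7 + (-1 + t)/(9*(3 + n)))
W = -101/3 (W = -⅓ + 6*((-190 - 4 - 63*(-2))/(9*(3 - 2)) + 2) = -⅓ + 6*((⅑)*(-190 - 4 + 126)/1 + 2) = -⅓ + 6*((⅑)*1*(-68) + 2) = -⅓ + 6*(-68/9 + 2) = -⅓ + 6*(-50/9) = -⅓ - 100/3 = -101/3 ≈ -33.667)
v(O) = 0
-v(W) = -1*0 = 0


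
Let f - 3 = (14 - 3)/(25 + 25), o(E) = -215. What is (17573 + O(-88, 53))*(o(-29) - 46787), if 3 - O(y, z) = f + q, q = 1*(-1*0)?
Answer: -20648895139/25 ≈ -8.2596e+8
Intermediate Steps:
q = 0 (q = 1*0 = 0)
f = 161/50 (f = 3 + (14 - 3)/(25 + 25) = 3 + 11/50 = 161/50 ≈ 3.2200)
O(y, z) = -11/50 (O(y, z) = 3 - (161/50 + 0) = 3 - 1*161/50 = 3 - 161/50 = -11/50)
(17573 + O(-88, 53))*(o(-29) - 46787) = (17573 - 11/50)*(-215 - 46787) = (878639/50)*(-47002) = -20648895139/25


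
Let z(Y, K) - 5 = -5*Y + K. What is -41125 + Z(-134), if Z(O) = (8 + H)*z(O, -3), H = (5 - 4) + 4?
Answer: -32389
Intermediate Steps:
z(Y, K) = 5 + K - 5*Y (z(Y, K) = 5 + (-5*Y + K) = 5 + (K - 5*Y) = 5 + K - 5*Y)
H = 5 (H = 1 + 4 = 5)
Z(O) = 26 - 65*O (Z(O) = (8 + 5)*(5 - 3 - 5*O) = 13*(2 - 5*O) = 26 - 65*O)
-41125 + Z(-134) = -41125 + (26 - 65*(-134)) = -41125 + (26 + 8710) = -41125 + 8736 = -32389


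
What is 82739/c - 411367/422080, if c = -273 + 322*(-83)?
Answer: -46028974753/11395737920 ≈ -4.0391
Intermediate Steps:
c = -26999 (c = -273 - 26726 = -26999)
82739/c - 411367/422080 = 82739/(-26999) - 411367/422080 = 82739*(-1/26999) - 411367*1/422080 = -82739/26999 - 411367/422080 = -46028974753/11395737920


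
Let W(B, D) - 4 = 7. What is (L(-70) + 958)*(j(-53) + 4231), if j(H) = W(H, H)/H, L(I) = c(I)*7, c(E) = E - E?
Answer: 214814256/53 ≈ 4.0531e+6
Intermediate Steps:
c(E) = 0
L(I) = 0 (L(I) = 0*7 = 0)
W(B, D) = 11 (W(B, D) = 4 + 7 = 11)
j(H) = 11/H
(L(-70) + 958)*(j(-53) + 4231) = (0 + 958)*(11/(-53) + 4231) = 958*(11*(-1/53) + 4231) = 958*(-11/53 + 4231) = 958*(224232/53) = 214814256/53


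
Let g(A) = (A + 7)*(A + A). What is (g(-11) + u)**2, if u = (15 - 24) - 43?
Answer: 1296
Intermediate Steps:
g(A) = 2*A*(7 + A) (g(A) = (7 + A)*(2*A) = 2*A*(7 + A))
u = -52 (u = -9 - 43 = -52)
(g(-11) + u)**2 = (2*(-11)*(7 - 11) - 52)**2 = (2*(-11)*(-4) - 52)**2 = (88 - 52)**2 = 36**2 = 1296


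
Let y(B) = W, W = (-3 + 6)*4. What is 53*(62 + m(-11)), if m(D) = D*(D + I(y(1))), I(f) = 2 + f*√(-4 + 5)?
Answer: 1537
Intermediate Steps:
W = 12 (W = 3*4 = 12)
y(B) = 12
I(f) = 2 + f (I(f) = 2 + f*√1 = 2 + f*1 = 2 + f)
m(D) = D*(14 + D) (m(D) = D*(D + (2 + 12)) = D*(D + 14) = D*(14 + D))
53*(62 + m(-11)) = 53*(62 - 11*(14 - 11)) = 53*(62 - 11*3) = 53*(62 - 33) = 53*29 = 1537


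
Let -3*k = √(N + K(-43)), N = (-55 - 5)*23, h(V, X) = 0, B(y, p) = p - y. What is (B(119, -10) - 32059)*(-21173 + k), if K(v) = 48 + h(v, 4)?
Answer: 681516524 + 64376*I*√37 ≈ 6.8152e+8 + 3.9158e+5*I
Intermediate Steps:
N = -1380 (N = -60*23 = -1380)
K(v) = 48 (K(v) = 48 + 0 = 48)
k = -2*I*√37 (k = -√(-1380 + 48)/3 = -2*I*√37 ≈ -12.166*I)
(B(119, -10) - 32059)*(-21173 + k) = ((-10 - 1*119) - 32059)*(-21173 - 2*I*√37) = ((-10 - 119) - 32059)*(-21173 - 2*I*√37) = (-129 - 32059)*(-21173 - 2*I*√37) = -32188*(-21173 - 2*I*√37) = 681516524 + 64376*I*√37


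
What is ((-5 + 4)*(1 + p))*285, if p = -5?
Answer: 1140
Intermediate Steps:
((-5 + 4)*(1 + p))*285 = ((-5 + 4)*(1 - 5))*285 = -1*(-4)*285 = 4*285 = 1140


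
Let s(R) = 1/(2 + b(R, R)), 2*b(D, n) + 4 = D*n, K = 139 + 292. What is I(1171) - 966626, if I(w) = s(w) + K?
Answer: -1324886197993/1371241 ≈ -9.6620e+5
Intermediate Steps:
K = 431
b(D, n) = -2 + D*n/2 (b(D, n) = -2 + (D*n)/2 = -2 + D*n/2)
s(R) = 2/R**2 (s(R) = 1/(2 + (-2 + R*R/2)) = 1/(2 + (-2 + R**2/2)) = 1/(R**2/2) = 2/R**2)
I(w) = 431 + 2/w**2 (I(w) = 2/w**2 + 431 = 431 + 2/w**2)
I(1171) - 966626 = (431 + 2/1171**2) - 966626 = (431 + 2*(1/1371241)) - 966626 = (431 + 2/1371241) - 966626 = 591004873/1371241 - 966626 = -1324886197993/1371241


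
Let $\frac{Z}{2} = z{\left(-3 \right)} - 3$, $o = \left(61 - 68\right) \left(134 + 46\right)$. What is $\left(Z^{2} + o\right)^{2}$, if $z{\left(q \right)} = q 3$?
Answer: $467856$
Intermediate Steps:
$z{\left(q \right)} = 3 q$
$o = -1260$ ($o = \left(-7\right) 180 = -1260$)
$Z = -24$ ($Z = 2 \left(3 \left(-3\right) - 3\right) = 2 \left(-9 - 3\right) = 2 \left(-12\right) = -24$)
$\left(Z^{2} + o\right)^{2} = \left(\left(-24\right)^{2} - 1260\right)^{2} = \left(576 - 1260\right)^{2} = \left(-684\right)^{2} = 467856$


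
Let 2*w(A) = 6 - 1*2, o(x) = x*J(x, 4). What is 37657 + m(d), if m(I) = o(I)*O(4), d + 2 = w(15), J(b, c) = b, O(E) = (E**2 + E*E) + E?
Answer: 37657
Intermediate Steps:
O(E) = E + 2*E**2 (O(E) = (E**2 + E**2) + E = 2*E**2 + E = E + 2*E**2)
o(x) = x**2 (o(x) = x*x = x**2)
w(A) = 2 (w(A) = (6 - 1*2)/2 = (6 - 2)/2 = (1/2)*4 = 2)
d = 0 (d = -2 + 2 = 0)
m(I) = 36*I**2 (m(I) = I**2*(4*(1 + 2*4)) = I**2*(4*(1 + 8)) = I**2*(4*9) = I**2*36 = 36*I**2)
37657 + m(d) = 37657 + 36*0**2 = 37657 + 36*0 = 37657 + 0 = 37657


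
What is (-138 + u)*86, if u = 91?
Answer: -4042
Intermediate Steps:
(-138 + u)*86 = (-138 + 91)*86 = -47*86 = -4042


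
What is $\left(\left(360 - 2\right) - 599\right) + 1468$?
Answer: $1227$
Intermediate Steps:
$\left(\left(360 - 2\right) - 599\right) + 1468 = \left(358 - 599\right) + 1468 = -241 + 1468 = 1227$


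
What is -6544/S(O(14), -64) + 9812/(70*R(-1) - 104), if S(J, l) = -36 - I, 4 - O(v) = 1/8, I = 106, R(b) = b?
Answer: -63662/6177 ≈ -10.306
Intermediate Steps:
O(v) = 31/8 (O(v) = 4 - 1/8 = 4 - 1*⅛ = 4 - ⅛ = 31/8)
S(J, l) = -142 (S(J, l) = -36 - 1*106 = -36 - 106 = -142)
-6544/S(O(14), -64) + 9812/(70*R(-1) - 104) = -6544/(-142) + 9812/(70*(-1) - 104) = -6544*(-1/142) + 9812/(-70 - 104) = 3272/71 + 9812/(-174) = 3272/71 + 9812*(-1/174) = 3272/71 - 4906/87 = -63662/6177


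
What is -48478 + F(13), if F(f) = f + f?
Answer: -48452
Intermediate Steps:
F(f) = 2*f
-48478 + F(13) = -48478 + 2*13 = -48478 + 26 = -48452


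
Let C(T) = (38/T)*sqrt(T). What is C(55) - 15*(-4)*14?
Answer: 840 + 38*sqrt(55)/55 ≈ 845.12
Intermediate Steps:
C(T) = 38/sqrt(T)
C(55) - 15*(-4)*14 = 38/sqrt(55) - 15*(-4)*14 = 38*(sqrt(55)/55) - (-60)*14 = 38*sqrt(55)/55 - 1*(-840) = 38*sqrt(55)/55 + 840 = 840 + 38*sqrt(55)/55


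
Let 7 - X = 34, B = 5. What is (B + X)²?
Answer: 484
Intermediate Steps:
X = -27 (X = 7 - 1*34 = 7 - 34 = -27)
(B + X)² = (5 - 27)² = (-22)² = 484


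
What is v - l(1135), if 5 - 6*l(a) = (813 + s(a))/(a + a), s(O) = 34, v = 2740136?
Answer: 12440213939/4540 ≈ 2.7401e+6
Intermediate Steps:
l(a) = 5/6 - 847/(12*a) (l(a) = 5/6 - (813 + 34)/(6*(a + a)) = 5/6 - 847/(6*(2*a)) = 5/6 - 847*1/(2*a)/6 = 5/6 - 847/(12*a))
v - l(1135) = 2740136 - (-847 + 10*1135)/(12*1135) = 2740136 - (-847 + 11350)/(12*1135) = 2740136 - 10503/(12*1135) = 2740136 - 1*3501/4540 = 2740136 - 3501/4540 = 12440213939/4540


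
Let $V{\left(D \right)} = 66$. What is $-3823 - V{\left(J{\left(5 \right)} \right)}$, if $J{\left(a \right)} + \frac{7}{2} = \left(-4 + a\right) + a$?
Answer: $-3889$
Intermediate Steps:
$J{\left(a \right)} = - \frac{15}{2} + 2 a$ ($J{\left(a \right)} = - \frac{7}{2} + \left(\left(-4 + a\right) + a\right) = - \frac{7}{2} + \left(-4 + 2 a\right) = - \frac{15}{2} + 2 a$)
$-3823 - V{\left(J{\left(5 \right)} \right)} = -3823 - 66 = -3889$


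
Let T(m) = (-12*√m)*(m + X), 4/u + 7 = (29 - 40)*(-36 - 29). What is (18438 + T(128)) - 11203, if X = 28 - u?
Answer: 7235 - 883552*√2/59 ≈ -13944.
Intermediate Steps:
u = 1/177 (u = 4/(-7 + (29 - 40)*(-36 - 29)) = 4/(-7 - 11*(-65)) = 4/(-7 + 715) = 4/708 = 4*(1/708) = 1/177 ≈ 0.0056497)
X = 4955/177 (X = 28 - 1*1/177 = 28 - 1/177 = 4955/177 ≈ 27.994)
T(m) = -12*√m*(4955/177 + m) (T(m) = (-12*√m)*(m + 4955/177) = (-12*√m)*(4955/177 + m) = -12*√m*(4955/177 + m))
(18438 + T(128)) - 11203 = (18438 + √128*(-19820/59 - 12*128)) - 11203 = (18438 + (8*√2)*(-19820/59 - 1536)) - 11203 = (18438 + (8*√2)*(-110444/59)) - 11203 = (18438 - 883552*√2/59) - 11203 = 7235 - 883552*√2/59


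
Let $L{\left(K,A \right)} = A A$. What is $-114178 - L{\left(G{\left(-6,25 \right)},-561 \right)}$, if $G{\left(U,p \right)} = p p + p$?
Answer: $-428899$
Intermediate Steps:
$G{\left(U,p \right)} = p + p^{2}$ ($G{\left(U,p \right)} = p^{2} + p = p + p^{2}$)
$L{\left(K,A \right)} = A^{2}$
$-114178 - L{\left(G{\left(-6,25 \right)},-561 \right)} = -114178 - \left(-561\right)^{2} = -114178 - 314721 = -428899$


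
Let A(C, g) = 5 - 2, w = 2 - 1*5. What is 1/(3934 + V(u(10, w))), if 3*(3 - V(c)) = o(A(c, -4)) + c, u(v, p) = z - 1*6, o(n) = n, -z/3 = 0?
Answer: 1/3938 ≈ 0.00025394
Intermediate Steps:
z = 0 (z = -3*0 = 0)
w = -3 (w = 2 - 5 = -3)
A(C, g) = 3
u(v, p) = -6 (u(v, p) = 0 - 1*6 = 0 - 6 = -6)
V(c) = 2 - c/3 (V(c) = 3 - (3 + c)/3 = 3 + (-1 - c/3) = 2 - c/3)
1/(3934 + V(u(10, w))) = 1/(3934 + (2 - ⅓*(-6))) = 1/(3934 + (2 + 2)) = 1/(3934 + 4) = 1/3938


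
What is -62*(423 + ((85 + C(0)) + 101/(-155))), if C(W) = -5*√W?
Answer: -157278/5 ≈ -31456.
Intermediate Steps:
-62*(423 + ((85 + C(0)) + 101/(-155))) = -62*(423 + ((85 - 5*√0) + 101/(-155))) = -62*(423 + ((85 - 5*0) + 101*(-1/155))) = -62*(423 + ((85 + 0) - 101/155)) = -62*(423 + (85 - 101/155)) = -62*(423 + 13074/155) = -62*78639/155 = -157278/5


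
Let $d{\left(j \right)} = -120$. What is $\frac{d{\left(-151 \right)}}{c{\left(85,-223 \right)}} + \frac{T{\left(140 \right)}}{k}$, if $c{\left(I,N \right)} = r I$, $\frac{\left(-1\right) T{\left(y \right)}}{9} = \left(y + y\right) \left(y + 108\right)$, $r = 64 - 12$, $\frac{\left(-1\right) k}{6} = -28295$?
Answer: $- \frac{4637826}{1250639} \approx -3.7084$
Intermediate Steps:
$k = 169770$ ($k = \left(-6\right) \left(-28295\right) = 169770$)
$r = 52$
$T{\left(y \right)} = - 18 y \left(108 + y\right)$ ($T{\left(y \right)} = - 9 \left(y + y\right) \left(y + 108\right) = - 9 \cdot 2 y \left(108 + y\right) = - 18 y \left(108 + y\right)$)
$c{\left(I,N \right)} = 52 I$
$\frac{d{\left(-151 \right)}}{c{\left(85,-223 \right)}} + \frac{T{\left(140 \right)}}{k} = - \frac{120}{52 \cdot 85} + \frac{\left(-18\right) 140 \left(108 + 140\right)}{169770} = - \frac{120}{4420} + \left(-18\right) 140 \cdot 248 \cdot \frac{1}{169770} = \left(-120\right) \frac{1}{4420} - \frac{20832}{5659} = - \frac{6}{221} - \frac{20832}{5659} = - \frac{4637826}{1250639}$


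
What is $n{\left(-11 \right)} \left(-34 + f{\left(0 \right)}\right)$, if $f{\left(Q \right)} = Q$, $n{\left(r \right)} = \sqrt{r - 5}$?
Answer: $- 136 i \approx - 136.0 i$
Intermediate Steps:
$n{\left(r \right)} = \sqrt{-5 + r}$
$n{\left(-11 \right)} \left(-34 + f{\left(0 \right)}\right) = \sqrt{-5 - 11} \left(-34 + 0\right) = \sqrt{-16} \left(-34\right) = 4 i \left(-34\right) = - 136 i$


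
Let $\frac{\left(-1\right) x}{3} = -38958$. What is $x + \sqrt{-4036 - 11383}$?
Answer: $116874 + i \sqrt{15419} \approx 1.1687 \cdot 10^{5} + 124.17 i$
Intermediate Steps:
$x = 116874$ ($x = \left(-3\right) \left(-38958\right) = 116874$)
$x + \sqrt{-4036 - 11383} = 116874 + \sqrt{-4036 - 11383} = 116874 + \sqrt{-15419} = 116874 + i \sqrt{15419}$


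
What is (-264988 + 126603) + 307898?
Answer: 169513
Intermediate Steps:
(-264988 + 126603) + 307898 = -138385 + 307898 = 169513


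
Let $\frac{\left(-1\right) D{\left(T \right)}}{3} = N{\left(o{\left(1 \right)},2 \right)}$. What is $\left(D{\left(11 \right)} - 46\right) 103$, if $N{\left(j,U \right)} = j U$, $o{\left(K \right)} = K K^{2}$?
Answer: $-5356$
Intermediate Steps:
$o{\left(K \right)} = K^{3}$
$N{\left(j,U \right)} = U j$
$D{\left(T \right)} = -6$ ($D{\left(T \right)} = - 3 \cdot 2 \cdot 1^{3} = - 3 \cdot 2 \cdot 1 = \left(-3\right) 2 = -6$)
$\left(D{\left(11 \right)} - 46\right) 103 = \left(-6 - 46\right) 103 = \left(-52\right) 103 = -5356$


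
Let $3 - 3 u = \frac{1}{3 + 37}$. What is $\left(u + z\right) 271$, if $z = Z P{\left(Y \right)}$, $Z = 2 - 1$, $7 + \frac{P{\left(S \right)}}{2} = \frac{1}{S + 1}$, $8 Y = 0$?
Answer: $- \frac{357991}{120} \approx -2983.3$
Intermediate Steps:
$Y = 0$ ($Y = \frac{1}{8} \cdot 0 = 0$)
$P{\left(S \right)} = -14 + \frac{2}{1 + S}$ ($P{\left(S \right)} = -14 + \frac{2}{S + 1} = -14 + \frac{2}{1 + S}$)
$Z = 1$ ($Z = 2 - 1 = 1$)
$z = -12$ ($z = 1 \frac{2 \left(-6 - 0\right)}{1 + 0} = 1 \frac{2 \left(-6 + 0\right)}{1} = 1 \cdot 2 \cdot 1 \left(-6\right) = 1 \left(-12\right) = -12$)
$u = \frac{119}{120}$ ($u = 1 - \frac{1}{3 \left(3 + 37\right)} = 1 - \frac{1}{3 \cdot 40} = 1 - \frac{1}{120} = \frac{119}{120} \approx 0.99167$)
$\left(u + z\right) 271 = \left(\frac{119}{120} - 12\right) 271 = \left(- \frac{1321}{120}\right) 271 = - \frac{357991}{120}$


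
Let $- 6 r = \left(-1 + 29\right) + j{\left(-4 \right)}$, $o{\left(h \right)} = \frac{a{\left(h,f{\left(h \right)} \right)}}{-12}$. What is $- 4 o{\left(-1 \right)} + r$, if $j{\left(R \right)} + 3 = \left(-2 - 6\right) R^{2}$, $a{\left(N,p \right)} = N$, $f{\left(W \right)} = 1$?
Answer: $\frac{101}{6} \approx 16.833$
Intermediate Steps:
$j{\left(R \right)} = -3 - 8 R^{2}$ ($j{\left(R \right)} = -3 + \left(-2 - 6\right) R^{2} = -3 - 8 R^{2}$)
$o{\left(h \right)} = - \frac{h}{12}$ ($o{\left(h \right)} = \frac{h}{-12} = h \left(- \frac{1}{12}\right) = - \frac{h}{12}$)
$r = \frac{103}{6}$ ($r = - \frac{\left(-1 + 29\right) - \left(3 + 8 \left(-4\right)^{2}\right)}{6} = - \frac{28 - 131}{6} = \left(- \frac{1}{6}\right) \left(-103\right) = \frac{103}{6} \approx 17.167$)
$- 4 o{\left(-1 \right)} + r = - 4 \left(\left(- \frac{1}{12}\right) \left(-1\right)\right) + \frac{103}{6} = \left(-4\right) \frac{1}{12} + \frac{103}{6} = - \frac{1}{3} + \frac{103}{6} = \frac{101}{6}$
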